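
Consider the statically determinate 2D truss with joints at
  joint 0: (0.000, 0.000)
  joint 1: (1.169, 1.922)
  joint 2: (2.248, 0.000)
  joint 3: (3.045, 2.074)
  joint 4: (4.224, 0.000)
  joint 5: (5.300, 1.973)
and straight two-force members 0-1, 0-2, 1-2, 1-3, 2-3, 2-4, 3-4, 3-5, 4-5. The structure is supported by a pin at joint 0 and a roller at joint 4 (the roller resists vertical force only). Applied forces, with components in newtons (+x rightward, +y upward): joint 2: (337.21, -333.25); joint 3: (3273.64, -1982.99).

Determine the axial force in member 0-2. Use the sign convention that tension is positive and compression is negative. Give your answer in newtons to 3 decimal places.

N=6 nodes, M=9 members, R=3 reactions → 2N=12, M+R=12
member 0 (0-1): L=2.2496, (cx,cy)=(0.5197,0.8544)
member 1 (0-2): L=2.2480, (cx,cy)=(1.0000,0.0000)
member 2 (1-2): L=2.2042, (cx,cy)=(0.4895,-0.8720)
member 3 (1-3): L=1.8821, (cx,cy)=(0.9967,0.0808)
member 4 (2-3): L=2.2219, (cx,cy)=(0.3587,0.9334)
member 5 (2-4): L=1.9760, (cx,cy)=(1.0000,0.0000)
member 6 (3-4): L=2.3857, (cx,cy)=(0.4942,-0.8694)
member 7 (3-5): L=2.2573, (cx,cy)=(0.9990,-0.0447)
member 8 (4-5): L=2.2473, (cx,cy)=(0.4788,0.8779)
solve A·x = −loads:
  F[0-1] = +1051.0367 N (tension)
  F[0-2] = +3064.6780 N (tension)
  F[1-2] = -936.4671 N (compression)
  F[1-3] = +1007.8917 N (tension)
  F[2-3] = +1231.8146 N (tension)
  F[2-4] = +1827.1791 N (tension)
  F[3-4] = -3697.2714 N (compression)
  F[3-5] = +0.0000 N (tension)
  F[4-5] = -0.0000 N (compression)
  Rx@0 = -3610.8500 N
  Ry@0 = -897.9835 N
  Ry@4 = +3214.2235 N

3064.678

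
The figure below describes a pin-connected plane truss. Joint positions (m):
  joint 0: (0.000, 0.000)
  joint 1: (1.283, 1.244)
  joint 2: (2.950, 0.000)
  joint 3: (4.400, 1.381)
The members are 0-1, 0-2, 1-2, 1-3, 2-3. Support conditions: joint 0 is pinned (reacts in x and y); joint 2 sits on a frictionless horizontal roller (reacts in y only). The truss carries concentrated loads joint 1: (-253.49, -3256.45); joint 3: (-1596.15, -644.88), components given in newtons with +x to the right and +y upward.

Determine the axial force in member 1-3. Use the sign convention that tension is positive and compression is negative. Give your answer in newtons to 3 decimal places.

N=4 nodes, M=5 members, R=3 reactions → 2N=8, M+R=8
member 0 (0-1): L=1.7871, (cx,cy)=(0.7179,0.6961)
member 1 (0-2): L=2.9500, (cx,cy)=(1.0000,0.0000)
member 2 (1-2): L=2.0800, (cx,cy)=(0.8014,-0.5981)
member 3 (1-3): L=3.1200, (cx,cy)=(0.9990,0.0439)
member 4 (2-3): L=2.0024, (cx,cy)=(0.7241,0.6897)
solve A·x = −loads:
  F[0-1] = -3415.1246 N (compression)
  F[0-2] = +602.1950 N (tension)
  F[1-2] = -1540.7653 N (compression)
  F[1-3] = -964.4444 N (compression)
  F[2-3] = -873.6543 N (compression)
  Rx@0 = +1849.6400 N
  Ry@0 = +2377.3054 N
  Ry@2 = +1524.0246 N

-964.444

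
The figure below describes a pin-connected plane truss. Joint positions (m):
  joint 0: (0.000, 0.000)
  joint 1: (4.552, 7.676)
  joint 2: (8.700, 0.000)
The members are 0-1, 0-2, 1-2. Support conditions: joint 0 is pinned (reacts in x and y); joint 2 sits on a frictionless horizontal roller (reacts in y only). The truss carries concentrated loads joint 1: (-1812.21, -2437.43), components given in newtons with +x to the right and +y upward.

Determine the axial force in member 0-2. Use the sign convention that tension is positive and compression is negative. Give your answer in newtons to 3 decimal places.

-174.870

N=3 nodes, M=3 members, R=3 reactions → 2N=6, M+R=6
member 0 (0-1): L=8.9242, (cx,cy)=(0.5101,0.8601)
member 1 (0-2): L=8.7000, (cx,cy)=(1.0000,0.0000)
member 2 (1-2): L=8.7251, (cx,cy)=(0.4754,-0.8798)
solve A·x = −loads:
  F[0-1] = -3210.0129 N (compression)
  F[0-2] = -174.8702 N (compression)
  F[1-2] = +367.8291 N (tension)
  Rx@0 = +1812.2100 N
  Ry@0 = +2761.0326 N
  Ry@2 = -323.6026 N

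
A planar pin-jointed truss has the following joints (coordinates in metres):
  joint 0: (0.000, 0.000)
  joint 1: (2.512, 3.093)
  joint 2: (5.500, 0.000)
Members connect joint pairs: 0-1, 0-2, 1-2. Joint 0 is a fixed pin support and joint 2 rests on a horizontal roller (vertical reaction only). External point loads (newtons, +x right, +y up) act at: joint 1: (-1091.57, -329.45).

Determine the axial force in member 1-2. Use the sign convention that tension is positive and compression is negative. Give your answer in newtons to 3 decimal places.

644.306

N=3 nodes, M=3 members, R=3 reactions → 2N=6, M+R=6
member 0 (0-1): L=3.9846, (cx,cy)=(0.6304,0.7762)
member 1 (0-2): L=5.5000, (cx,cy)=(1.0000,0.0000)
member 2 (1-2): L=4.3006, (cx,cy)=(0.6948,-0.7192)
solve A·x = −loads:
  F[0-1] = -1021.3798 N (compression)
  F[0-2] = -447.6595 N (compression)
  F[1-2] = +644.3056 N (tension)
  Rx@0 = +1091.5700 N
  Ry@0 = +792.8405 N
  Ry@2 = -463.3905 N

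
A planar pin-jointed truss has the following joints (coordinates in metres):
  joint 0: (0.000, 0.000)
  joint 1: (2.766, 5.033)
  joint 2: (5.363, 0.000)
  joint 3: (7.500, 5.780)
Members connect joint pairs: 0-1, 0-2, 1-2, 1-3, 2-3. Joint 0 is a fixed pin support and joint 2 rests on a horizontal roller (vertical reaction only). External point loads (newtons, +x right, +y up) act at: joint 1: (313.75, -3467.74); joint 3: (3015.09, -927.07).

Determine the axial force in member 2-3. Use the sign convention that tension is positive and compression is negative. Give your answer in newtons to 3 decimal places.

N=4 nodes, M=5 members, R=3 reactions → 2N=8, M+R=8
member 0 (0-1): L=5.7430, (cx,cy)=(0.4816,0.8764)
member 1 (0-2): L=5.3630, (cx,cy)=(1.0000,0.0000)
member 2 (1-2): L=5.6635, (cx,cy)=(0.4585,-0.8887)
member 3 (1-3): L=4.7926, (cx,cy)=(0.9878,0.1559)
member 4 (2-3): L=6.1624, (cx,cy)=(0.3468,0.9379)
solve A·x = −loads:
  F[0-1] = +2549.3124 N (tension)
  F[0-2] = +2101.0113 N (tension)
  F[1-2] = -5783.0431 N (compression)
  F[1-3] = +3610.0050 N (tension)
  F[2-3] = -1588.3079 N (compression)
  Rx@0 = -3328.8400 N
  Ry@0 = -2234.1510 N
  Ry@2 = +6628.9610 N

-1588.308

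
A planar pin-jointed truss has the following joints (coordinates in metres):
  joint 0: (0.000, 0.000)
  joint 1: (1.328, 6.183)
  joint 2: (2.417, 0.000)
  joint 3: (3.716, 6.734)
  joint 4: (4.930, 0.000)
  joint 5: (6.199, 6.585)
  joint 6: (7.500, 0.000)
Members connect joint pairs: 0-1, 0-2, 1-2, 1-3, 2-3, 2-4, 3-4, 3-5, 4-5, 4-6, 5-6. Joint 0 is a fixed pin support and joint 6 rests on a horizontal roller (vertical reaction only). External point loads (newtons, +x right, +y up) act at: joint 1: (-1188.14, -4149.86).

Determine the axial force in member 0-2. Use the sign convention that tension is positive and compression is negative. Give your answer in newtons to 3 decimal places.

N=7 nodes, M=11 members, R=3 reactions → 2N=14, M+R=14
member 0 (0-1): L=6.3240, (cx,cy)=(0.2100,0.9777)
member 1 (0-2): L=2.4170, (cx,cy)=(1.0000,0.0000)
member 2 (1-2): L=6.2782, (cx,cy)=(0.1735,-0.9848)
member 3 (1-3): L=2.4507, (cx,cy)=(0.9744,0.2248)
member 4 (2-3): L=6.8581, (cx,cy)=(0.1894,0.9819)
member 5 (2-4): L=2.5130, (cx,cy)=(1.0000,0.0000)
member 6 (3-4): L=6.8426, (cx,cy)=(0.1774,-0.9841)
member 7 (3-5): L=2.4875, (cx,cy)=(0.9982,-0.0599)
member 8 (4-5): L=6.7062, (cx,cy)=(0.1892,0.9819)
member 9 (4-6): L=2.5700, (cx,cy)=(1.0000,0.0000)
member 10 (5-6): L=6.7123, (cx,cy)=(0.1938,-0.9810)
solve A·x = −loads:
  F[0-1] = -4494.7818 N (compression)
  F[0-2] = -244.2654 N (compression)
  F[1-2] = +293.7577 N (tension)
  F[1-3] = +198.3899 N (tension)
  F[2-3] = -294.6382 N (compression)
  F[2-4] = -137.5034 N (compression)
  F[3-4] = +242.8887 N (tension)
  F[3-5] = +94.5801 N (tension)
  F[4-5] = -243.4335 N (compression)
  F[4-6] = -48.3456 N (compression)
  F[5-6] = +249.4308 N (tension)
  Rx@0 = +1188.1400 N
  Ry@0 = +4394.5607 N
  Ry@6 = -244.7007 N

-244.265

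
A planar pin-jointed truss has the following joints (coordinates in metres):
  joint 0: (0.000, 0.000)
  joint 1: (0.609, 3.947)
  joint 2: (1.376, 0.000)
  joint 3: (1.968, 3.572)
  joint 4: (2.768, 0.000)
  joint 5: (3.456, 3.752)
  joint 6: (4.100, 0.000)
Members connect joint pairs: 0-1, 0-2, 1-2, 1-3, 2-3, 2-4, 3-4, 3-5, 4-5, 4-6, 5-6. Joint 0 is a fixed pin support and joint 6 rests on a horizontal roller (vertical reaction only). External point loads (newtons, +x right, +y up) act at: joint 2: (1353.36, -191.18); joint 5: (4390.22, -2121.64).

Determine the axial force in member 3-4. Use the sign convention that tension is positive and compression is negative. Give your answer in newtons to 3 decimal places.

-3499.657

N=7 nodes, M=11 members, R=3 reactions → 2N=14, M+R=14
member 0 (0-1): L=3.9937, (cx,cy)=(0.1525,0.9883)
member 1 (0-2): L=1.3760, (cx,cy)=(1.0000,0.0000)
member 2 (1-2): L=4.0208, (cx,cy)=(0.1908,-0.9816)
member 3 (1-3): L=1.4098, (cx,cy)=(0.9640,-0.2660)
member 4 (2-3): L=3.6207, (cx,cy)=(0.1635,0.9865)
member 5 (2-4): L=1.3920, (cx,cy)=(1.0000,0.0000)
member 6 (3-4): L=3.6605, (cx,cy)=(0.2186,-0.9758)
member 7 (3-5): L=1.4988, (cx,cy)=(0.9928,0.1201)
member 8 (4-5): L=3.8146, (cx,cy)=(0.1804,0.9836)
member 9 (4-6): L=1.3320, (cx,cy)=(1.0000,0.0000)
member 10 (5-6): L=3.8069, (cx,cy)=(0.1692,-0.9856)
solve A·x = −loads:
  F[0-1] = +3599.4109 N (tension)
  F[0-2] = +5194.7061 N (tension)
  F[1-2] = -3992.2170 N (compression)
  F[1-3] = +1359.3888 N (tension)
  F[2-3] = +4166.1542 N (tension)
  F[2-4] = +2398.6253 N (tension)
  F[3-4] = -3499.6565 N (compression)
  F[3-5] = +2776.5392 N (tension)
  F[4-5] = +3471.9944 N (tension)
  F[4-6] = +1007.5606 N (tension)
  F[5-6] = -5955.9779 N (compression)
  Rx@0 = -5743.5800 N
  Ry@0 = -3557.3158 N
  Ry@6 = +5870.1358 N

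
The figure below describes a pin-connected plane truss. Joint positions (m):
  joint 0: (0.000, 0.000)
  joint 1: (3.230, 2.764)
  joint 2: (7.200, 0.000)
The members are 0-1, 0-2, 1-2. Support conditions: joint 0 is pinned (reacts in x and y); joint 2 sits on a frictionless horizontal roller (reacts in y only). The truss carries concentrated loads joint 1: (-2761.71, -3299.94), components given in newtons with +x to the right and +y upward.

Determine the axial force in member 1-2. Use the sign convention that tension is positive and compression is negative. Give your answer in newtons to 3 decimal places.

N=3 nodes, M=3 members, R=3 reactions → 2N=6, M+R=6
member 0 (0-1): L=4.2512, (cx,cy)=(0.7598,0.6502)
member 1 (0-2): L=7.2000, (cx,cy)=(1.0000,0.0000)
member 2 (1-2): L=4.8374, (cx,cy)=(0.8207,-0.5714)
solve A·x = −loads:
  F[0-1] = -4429.2023 N (compression)
  F[0-2] = +603.5434 N (tension)
  F[1-2] = -735.4132 N (compression)
  Rx@0 = +2761.7100 N
  Ry@0 = +2879.7400 N
  Ry@2 = +420.2000 N

-735.413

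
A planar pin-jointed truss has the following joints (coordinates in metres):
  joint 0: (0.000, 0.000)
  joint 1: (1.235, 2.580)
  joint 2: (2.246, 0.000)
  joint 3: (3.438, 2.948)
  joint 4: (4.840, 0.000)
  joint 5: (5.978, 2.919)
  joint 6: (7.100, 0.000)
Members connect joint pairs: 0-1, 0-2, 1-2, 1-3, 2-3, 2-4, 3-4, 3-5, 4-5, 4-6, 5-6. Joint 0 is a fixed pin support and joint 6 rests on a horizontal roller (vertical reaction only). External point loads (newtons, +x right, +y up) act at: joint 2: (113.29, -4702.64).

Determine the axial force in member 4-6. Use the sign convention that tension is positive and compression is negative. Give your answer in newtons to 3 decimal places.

571.810

N=7 nodes, M=11 members, R=3 reactions → 2N=14, M+R=14
member 0 (0-1): L=2.8604, (cx,cy)=(0.4318,0.9020)
member 1 (0-2): L=2.2460, (cx,cy)=(1.0000,0.0000)
member 2 (1-2): L=2.7710, (cx,cy)=(0.3648,-0.9311)
member 3 (1-3): L=2.2335, (cx,cy)=(0.9863,0.1648)
member 4 (2-3): L=3.1799, (cx,cy)=(0.3749,0.9271)
member 5 (2-4): L=2.5940, (cx,cy)=(1.0000,0.0000)
member 6 (3-4): L=3.2644, (cx,cy)=(0.4295,-0.9031)
member 7 (3-5): L=2.5402, (cx,cy)=(0.9999,-0.0114)
member 8 (4-5): L=3.1330, (cx,cy)=(0.3632,0.9317)
member 9 (4-6): L=2.2600, (cx,cy)=(1.0000,0.0000)
member 10 (5-6): L=3.1272, (cx,cy)=(0.3588,-0.9334)
solve A·x = −loads:
  F[0-1] = -3564.3737 N (compression)
  F[0-2] = +1652.2609 N (tension)
  F[1-2] = +2981.7540 N (tension)
  F[1-3] = -2663.2567 N (compression)
  F[2-3] = +2077.9467 N (tension)
  F[2-4] = +1847.9235 N (tension)
  F[3-4] = -1632.7891 N (compression)
  F[3-5] = -1146.7453 N (compression)
  F[4-5] = +1582.6272 N (tension)
  F[4-6] = +571.8102 N (tension)
  F[5-6] = -1593.7351 N (compression)
  Rx@0 = -113.2900 N
  Ry@0 = +3215.0161 N
  Ry@6 = +1487.6239 N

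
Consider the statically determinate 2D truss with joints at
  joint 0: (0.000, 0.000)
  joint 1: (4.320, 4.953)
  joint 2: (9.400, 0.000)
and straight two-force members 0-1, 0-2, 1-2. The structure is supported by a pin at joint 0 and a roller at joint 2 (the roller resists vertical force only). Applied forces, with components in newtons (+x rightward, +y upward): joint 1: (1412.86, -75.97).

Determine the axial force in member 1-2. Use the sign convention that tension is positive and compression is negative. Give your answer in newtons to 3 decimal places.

-1116.417

N=3 nodes, M=3 members, R=3 reactions → 2N=6, M+R=6
member 0 (0-1): L=6.5723, (cx,cy)=(0.6573,0.7536)
member 1 (0-2): L=9.4000, (cx,cy)=(1.0000,0.0000)
member 2 (1-2): L=7.0950, (cx,cy)=(0.7160,-0.6981)
solve A·x = −loads:
  F[0-1] = +933.3603 N (tension)
  F[0-2] = +799.3547 N (tension)
  F[1-2] = -1116.4170 N (compression)
  Rx@0 = -1412.8600 N
  Ry@0 = -703.4008 N
  Ry@2 = +779.3708 N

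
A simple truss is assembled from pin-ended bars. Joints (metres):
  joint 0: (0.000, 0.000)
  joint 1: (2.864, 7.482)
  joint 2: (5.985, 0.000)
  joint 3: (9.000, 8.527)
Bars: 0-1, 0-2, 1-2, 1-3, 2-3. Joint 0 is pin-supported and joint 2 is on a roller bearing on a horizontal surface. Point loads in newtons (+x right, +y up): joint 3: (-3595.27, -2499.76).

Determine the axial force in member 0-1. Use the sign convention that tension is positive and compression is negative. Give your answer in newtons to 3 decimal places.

-4136.348

N=4 nodes, M=5 members, R=3 reactions → 2N=8, M+R=8
member 0 (0-1): L=8.0114, (cx,cy)=(0.3575,0.9339)
member 1 (0-2): L=5.9850, (cx,cy)=(1.0000,0.0000)
member 2 (1-2): L=8.1068, (cx,cy)=(0.3850,-0.9229)
member 3 (1-3): L=6.2243, (cx,cy)=(0.9858,0.1679)
member 4 (2-3): L=9.0443, (cx,cy)=(0.3334,0.9428)
solve A·x = −loads:
  F[0-1] = -4136.3481 N (compression)
  F[0-2] = -2116.5679 N (compression)
  F[1-2] = +3653.2271 N (tension)
  F[1-3] = -2926.6748 N (compression)
  F[2-3] = -2130.2531 N (compression)
  Rx@0 = +3595.2700 N
  Ry@0 = +3863.0060 N
  Ry@2 = -1363.2460 N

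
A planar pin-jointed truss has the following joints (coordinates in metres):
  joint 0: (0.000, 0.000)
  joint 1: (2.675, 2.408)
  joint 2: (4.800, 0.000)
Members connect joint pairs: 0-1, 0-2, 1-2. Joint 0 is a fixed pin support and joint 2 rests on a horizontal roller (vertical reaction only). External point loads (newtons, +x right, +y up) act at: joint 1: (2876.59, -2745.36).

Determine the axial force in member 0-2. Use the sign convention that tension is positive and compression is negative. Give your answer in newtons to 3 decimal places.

N=3 nodes, M=3 members, R=3 reactions → 2N=6, M+R=6
member 0 (0-1): L=3.5992, (cx,cy)=(0.7432,0.6690)
member 1 (0-2): L=4.8000, (cx,cy)=(1.0000,0.0000)
member 2 (1-2): L=3.2116, (cx,cy)=(0.6617,-0.7498)
solve A·x = −loads:
  F[0-1] = +340.3310 N (tension)
  F[0-2] = +2623.6475 N (tension)
  F[1-2] = -3965.1715 N (compression)
  Rx@0 = -2876.5900 N
  Ry@0 = -227.6956 N
  Ry@2 = +2973.0556 N

2623.647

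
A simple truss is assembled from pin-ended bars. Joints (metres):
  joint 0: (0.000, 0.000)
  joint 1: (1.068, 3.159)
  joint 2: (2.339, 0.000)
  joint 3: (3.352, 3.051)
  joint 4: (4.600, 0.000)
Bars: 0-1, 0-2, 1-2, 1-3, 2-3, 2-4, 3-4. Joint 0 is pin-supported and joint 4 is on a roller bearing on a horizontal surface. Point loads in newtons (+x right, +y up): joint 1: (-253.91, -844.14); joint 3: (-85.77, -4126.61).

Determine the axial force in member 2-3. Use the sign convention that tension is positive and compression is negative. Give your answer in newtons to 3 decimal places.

N=5 nodes, M=7 members, R=3 reactions → 2N=10, M+R=10
member 0 (0-1): L=3.3347, (cx,cy)=(0.3203,0.9473)
member 1 (0-2): L=2.3390, (cx,cy)=(1.0000,0.0000)
member 2 (1-2): L=3.4051, (cx,cy)=(0.3733,-0.9277)
member 3 (1-3): L=2.2866, (cx,cy)=(0.9989,-0.0472)
member 4 (2-3): L=3.2148, (cx,cy)=(0.3151,0.9491)
member 5 (2-4): L=2.2610, (cx,cy)=(1.0000,0.0000)
member 6 (3-4): L=3.2964, (cx,cy)=(0.3786,-0.9256)
solve A·x = −loads:
  F[0-1] = -2110.1284 N (compression)
  F[0-2] = +336.1377 N (tension)
  F[1-2] = +1290.8686 N (tension)
  F[1-3] = -904.7515 N (compression)
  F[2-3] = -1261.8557 N (compression)
  F[2-4] = +1215.5922 N (tension)
  F[3-4] = -3210.7779 N (compression)
  Rx@0 = +339.6800 N
  Ry@0 = +1998.9778 N
  Ry@4 = +2971.7722 N

-1261.856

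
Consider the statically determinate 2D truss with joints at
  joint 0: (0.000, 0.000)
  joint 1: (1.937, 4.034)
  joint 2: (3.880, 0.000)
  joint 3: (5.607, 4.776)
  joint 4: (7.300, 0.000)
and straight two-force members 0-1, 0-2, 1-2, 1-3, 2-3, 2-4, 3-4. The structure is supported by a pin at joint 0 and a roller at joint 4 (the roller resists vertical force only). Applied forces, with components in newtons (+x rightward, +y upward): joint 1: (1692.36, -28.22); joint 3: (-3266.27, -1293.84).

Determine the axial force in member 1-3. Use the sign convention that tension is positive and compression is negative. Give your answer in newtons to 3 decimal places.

N=5 nodes, M=7 members, R=3 reactions → 2N=10, M+R=10
member 0 (0-1): L=4.4749, (cx,cy)=(0.4329,0.9015)
member 1 (0-2): L=3.8800, (cx,cy)=(1.0000,0.0000)
member 2 (1-2): L=4.4775, (cx,cy)=(0.4339,-0.9009)
member 3 (1-3): L=3.7443, (cx,cy)=(0.9802,0.1982)
member 4 (2-3): L=5.0787, (cx,cy)=(0.3401,0.9404)
member 5 (2-4): L=3.4200, (cx,cy)=(1.0000,0.0000)
member 6 (3-4): L=5.0672, (cx,cy)=(0.3341,-0.9425)
solve A·x = −loads:
  F[0-1] = -1688.9639 N (compression)
  F[0-2] = -842.8343 N (compression)
  F[1-2] = +1015.8547 N (tension)
  F[1-3] = -2922.2134 N (compression)
  F[2-3] = -973.2215 N (compression)
  F[2-4] = -71.0662 N (compression)
  F[3-4] = +212.7029 N (tension)
  Rx@0 = +1573.9100 N
  Ry@0 = +1522.5398 N
  Ry@4 = -200.4798 N

-2922.213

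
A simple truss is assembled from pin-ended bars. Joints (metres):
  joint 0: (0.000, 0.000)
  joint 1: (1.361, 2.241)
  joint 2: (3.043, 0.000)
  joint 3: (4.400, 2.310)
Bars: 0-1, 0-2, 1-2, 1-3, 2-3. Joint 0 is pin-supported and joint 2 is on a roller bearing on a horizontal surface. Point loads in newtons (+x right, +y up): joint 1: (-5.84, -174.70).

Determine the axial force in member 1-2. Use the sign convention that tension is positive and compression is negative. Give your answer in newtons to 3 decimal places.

N=4 nodes, M=5 members, R=3 reactions → 2N=8, M+R=8
member 0 (0-1): L=2.6219, (cx,cy)=(0.5191,0.8547)
member 1 (0-2): L=3.0430, (cx,cy)=(1.0000,0.0000)
member 2 (1-2): L=2.8020, (cx,cy)=(0.6003,-0.7998)
member 3 (1-3): L=3.0398, (cx,cy)=(0.9997,0.0227)
member 4 (2-3): L=2.6791, (cx,cy)=(0.5065,0.8622)
solve A·x = −loads:
  F[0-1] = -118.0095 N (compression)
  F[0-2] = +55.4173 N (tension)
  F[1-2] = -92.3182 N (compression)
  F[1-3] = -0.0000 N (compression)
  F[2-3] = -0.0000 N (compression)
  Rx@0 = +5.8400 N
  Ry@0 = +100.8652 N
  Ry@2 = +73.8348 N

-92.318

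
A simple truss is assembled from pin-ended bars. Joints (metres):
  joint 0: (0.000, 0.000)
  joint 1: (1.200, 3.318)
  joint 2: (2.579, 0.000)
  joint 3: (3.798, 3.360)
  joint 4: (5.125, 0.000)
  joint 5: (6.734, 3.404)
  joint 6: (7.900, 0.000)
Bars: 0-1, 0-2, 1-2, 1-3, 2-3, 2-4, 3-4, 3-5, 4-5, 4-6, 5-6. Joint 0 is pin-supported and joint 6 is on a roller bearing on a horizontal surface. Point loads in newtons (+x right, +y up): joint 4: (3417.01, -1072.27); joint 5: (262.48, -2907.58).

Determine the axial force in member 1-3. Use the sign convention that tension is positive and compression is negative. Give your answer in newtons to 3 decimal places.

-534.893

N=7 nodes, M=11 members, R=3 reactions → 2N=14, M+R=14
member 0 (0-1): L=3.5283, (cx,cy)=(0.3401,0.9404)
member 1 (0-2): L=2.5790, (cx,cy)=(1.0000,0.0000)
member 2 (1-2): L=3.5932, (cx,cy)=(0.3838,-0.9234)
member 3 (1-3): L=2.5983, (cx,cy)=(0.9999,0.0162)
member 4 (2-3): L=3.5743, (cx,cy)=(0.3410,0.9400)
member 5 (2-4): L=2.5460, (cx,cy)=(1.0000,0.0000)
member 6 (3-4): L=3.6126, (cx,cy)=(0.3673,-0.9301)
member 7 (3-5): L=2.9363, (cx,cy)=(0.9999,0.0150)
member 8 (4-5): L=3.7651, (cx,cy)=(0.4273,0.9041)
member 9 (4-6): L=2.7750, (cx,cy)=(1.0000,0.0000)
member 10 (5-6): L=3.5982, (cx,cy)=(0.3241,-0.9460)
solve A·x = −loads:
  F[0-1] = -736.6077 N (compression)
  F[0-2] = +3930.0133 N (tension)
  F[1-2] = +740.7778 N (tension)
  F[1-3] = -534.8928 N (compression)
  F[2-3] = -727.6777 N (compression)
  F[2-4] = +4462.4849 N (tension)
  F[3-4] = +727.8388 N (tension)
  F[3-5] = -1050.4701 N (compression)
  F[4-5] = +437.2512 N (tension)
  F[4-6] = +1125.9755 N (tension)
  F[5-6] = -3474.6505 N (compression)
  Rx@0 = -3679.4900 N
  Ry@0 = +692.6969 N
  Ry@6 = +3287.1531 N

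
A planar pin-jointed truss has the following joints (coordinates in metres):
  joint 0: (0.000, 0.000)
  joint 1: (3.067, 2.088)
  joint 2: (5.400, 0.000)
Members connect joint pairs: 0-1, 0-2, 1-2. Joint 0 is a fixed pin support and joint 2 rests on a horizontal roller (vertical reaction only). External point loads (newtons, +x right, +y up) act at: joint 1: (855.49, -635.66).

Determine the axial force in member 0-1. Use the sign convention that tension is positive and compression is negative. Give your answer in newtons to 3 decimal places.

N=3 nodes, M=3 members, R=3 reactions → 2N=6, M+R=6
member 0 (0-1): L=3.7103, (cx,cy)=(0.8266,0.5628)
member 1 (0-2): L=5.4000, (cx,cy)=(1.0000,0.0000)
member 2 (1-2): L=3.1309, (cx,cy)=(0.7451,-0.6669)
solve A·x = −loads:
  F[0-1] = +99.7954 N (tension)
  F[0-2] = +772.9971 N (tension)
  F[1-2] = -1037.3719 N (compression)
  Rx@0 = -855.4900 N
  Ry@0 = -56.1608 N
  Ry@2 = +691.8208 N

99.795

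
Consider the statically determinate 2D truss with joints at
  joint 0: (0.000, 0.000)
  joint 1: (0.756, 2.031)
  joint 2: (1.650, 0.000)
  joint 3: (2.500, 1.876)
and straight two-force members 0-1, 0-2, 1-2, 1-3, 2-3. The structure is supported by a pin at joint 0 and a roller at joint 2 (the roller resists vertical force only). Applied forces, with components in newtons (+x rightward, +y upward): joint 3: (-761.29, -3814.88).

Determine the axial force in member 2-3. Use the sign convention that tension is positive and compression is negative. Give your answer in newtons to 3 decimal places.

-4097.477

N=4 nodes, M=5 members, R=3 reactions → 2N=8, M+R=8
member 0 (0-1): L=2.1671, (cx,cy)=(0.3488,0.9372)
member 1 (0-2): L=1.6500, (cx,cy)=(1.0000,0.0000)
member 2 (1-2): L=2.2191, (cx,cy)=(0.4029,-0.9153)
member 3 (1-3): L=1.7509, (cx,cy)=(0.9961,-0.0885)
member 4 (2-3): L=2.0596, (cx,cy)=(0.4127,0.9109)
solve A·x = −loads:
  F[0-1] = +1173.3902 N (tension)
  F[0-2] = -1170.6234 N (compression)
  F[1-2] = -1291.7829 N (compression)
  F[1-3] = +933.4247 N (tension)
  F[2-3] = -4097.4765 N (compression)
  Rx@0 = +761.2900 N
  Ry@0 = -1099.6776 N
  Ry@2 = +4914.5576 N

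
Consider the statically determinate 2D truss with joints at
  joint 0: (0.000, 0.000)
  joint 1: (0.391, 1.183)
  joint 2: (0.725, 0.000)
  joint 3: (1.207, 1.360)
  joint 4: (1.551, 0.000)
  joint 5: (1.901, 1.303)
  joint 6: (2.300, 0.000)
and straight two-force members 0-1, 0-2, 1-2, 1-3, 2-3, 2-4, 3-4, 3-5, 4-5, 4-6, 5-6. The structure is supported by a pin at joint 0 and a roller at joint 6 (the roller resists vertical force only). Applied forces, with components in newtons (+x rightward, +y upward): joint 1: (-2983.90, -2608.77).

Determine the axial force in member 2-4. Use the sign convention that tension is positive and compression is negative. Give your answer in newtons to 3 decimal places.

N=7 nodes, M=11 members, R=3 reactions → 2N=14, M+R=14
member 0 (0-1): L=1.2459, (cx,cy)=(0.3138,0.9495)
member 1 (0-2): L=0.7250, (cx,cy)=(1.0000,0.0000)
member 2 (1-2): L=1.2292, (cx,cy)=(0.2717,-0.9624)
member 3 (1-3): L=0.8350, (cx,cy)=(0.9773,0.2120)
member 4 (2-3): L=1.4429, (cx,cy)=(0.3341,0.9426)
member 5 (2-4): L=0.8260, (cx,cy)=(1.0000,0.0000)
member 6 (3-4): L=1.4028, (cx,cy)=(0.2452,-0.9695)
member 7 (3-5): L=0.6963, (cx,cy)=(0.9966,-0.0819)
member 8 (4-5): L=1.3492, (cx,cy)=(0.2594,0.9658)
member 9 (4-6): L=0.7490, (cx,cy)=(1.0000,0.0000)
member 10 (5-6): L=1.3627, (cx,cy)=(0.2928,-0.9562)
solve A·x = −loads:
  F[0-1] = -3896.9020 N (compression)
  F[0-2] = -1760.9784 N (compression)
  F[1-2] = +1442.4999 N (tension)
  F[1-3] = +1400.8717 N (tension)
  F[2-3] = -1472.8393 N (compression)
  F[2-4] = -877.0293 N (compression)
  F[3-4] = +1073.6431 N (tension)
  F[3-5] = +615.8189 N (tension)
  F[4-5] = -1077.7586 N (compression)
  F[4-6] = -334.1653 N (compression)
  F[5-6] = +1141.2888 N (tension)
  Rx@0 = +2983.9000 N
  Ry@0 = +3700.0416 N
  Ry@6 = -1091.2716 N

-877.029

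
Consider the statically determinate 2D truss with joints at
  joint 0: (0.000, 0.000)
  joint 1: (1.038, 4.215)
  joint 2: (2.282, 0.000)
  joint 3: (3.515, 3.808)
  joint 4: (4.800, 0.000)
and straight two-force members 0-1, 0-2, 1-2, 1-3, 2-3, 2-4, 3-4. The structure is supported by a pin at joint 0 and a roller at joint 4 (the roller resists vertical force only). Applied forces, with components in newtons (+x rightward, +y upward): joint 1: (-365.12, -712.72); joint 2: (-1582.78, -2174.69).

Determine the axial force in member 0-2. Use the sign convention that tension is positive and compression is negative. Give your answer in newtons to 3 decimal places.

N=5 nodes, M=7 members, R=3 reactions → 2N=10, M+R=10
member 0 (0-1): L=4.3409, (cx,cy)=(0.2391,0.9710)
member 1 (0-2): L=2.2820, (cx,cy)=(1.0000,0.0000)
member 2 (1-2): L=4.3947, (cx,cy)=(0.2831,-0.9591)
member 3 (1-3): L=2.5102, (cx,cy)=(0.9868,-0.1621)
member 4 (2-3): L=4.0026, (cx,cy)=(0.3080,0.9514)
member 5 (2-4): L=2.5180, (cx,cy)=(1.0000,0.0000)
member 6 (3-4): L=4.0190, (cx,cy)=(0.3197,-0.9475)
solve A·x = −loads:
  F[0-1] = -2080.3726 N (compression)
  F[0-2] = -1450.4428 N (compression)
  F[1-2] = +1456.3457 N (tension)
  F[1-3] = -551.8809 N (compression)
  F[2-3] = +817.6702 N (tension)
  F[2-4] = +292.6981 N (tension)
  F[3-4] = -915.4426 N (compression)
  Rx@0 = +1947.9000 N
  Ry@0 = +2020.0214 N
  Ry@4 = +867.3886 N

-1450.443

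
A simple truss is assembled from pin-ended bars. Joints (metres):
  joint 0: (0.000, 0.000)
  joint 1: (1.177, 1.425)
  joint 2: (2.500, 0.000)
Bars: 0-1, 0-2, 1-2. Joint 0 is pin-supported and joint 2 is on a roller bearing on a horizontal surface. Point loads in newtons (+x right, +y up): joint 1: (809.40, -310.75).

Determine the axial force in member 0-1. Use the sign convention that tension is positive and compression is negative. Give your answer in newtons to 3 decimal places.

385.092

N=3 nodes, M=3 members, R=3 reactions → 2N=6, M+R=6
member 0 (0-1): L=1.8482, (cx,cy)=(0.6368,0.7710)
member 1 (0-2): L=2.5000, (cx,cy)=(1.0000,0.0000)
member 2 (1-2): L=1.9445, (cx,cy)=(0.6804,-0.7328)
solve A·x = −loads:
  F[0-1] = +385.0921 N (tension)
  F[0-2] = +564.1635 N (tension)
  F[1-2] = -829.1743 N (compression)
  Rx@0 = -809.4000 N
  Ry@0 = -296.9091 N
  Ry@2 = +607.6591 N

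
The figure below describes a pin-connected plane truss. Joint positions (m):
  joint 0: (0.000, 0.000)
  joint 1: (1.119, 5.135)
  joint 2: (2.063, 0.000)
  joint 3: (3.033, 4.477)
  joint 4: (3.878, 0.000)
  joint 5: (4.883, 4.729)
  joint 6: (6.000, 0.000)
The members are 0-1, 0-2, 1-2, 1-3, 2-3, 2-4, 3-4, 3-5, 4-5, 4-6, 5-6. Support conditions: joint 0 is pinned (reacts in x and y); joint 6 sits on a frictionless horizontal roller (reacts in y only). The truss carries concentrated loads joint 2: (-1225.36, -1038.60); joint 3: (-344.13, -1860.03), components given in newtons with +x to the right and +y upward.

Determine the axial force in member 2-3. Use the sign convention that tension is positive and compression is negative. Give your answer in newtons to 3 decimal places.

N=7 nodes, M=11 members, R=3 reactions → 2N=14, M+R=14
member 0 (0-1): L=5.2555, (cx,cy)=(0.2129,0.9771)
member 1 (0-2): L=2.0630, (cx,cy)=(1.0000,0.0000)
member 2 (1-2): L=5.2210, (cx,cy)=(0.1808,-0.9835)
member 3 (1-3): L=2.0239, (cx,cy)=(0.9457,-0.3251)
member 4 (2-3): L=4.5809, (cx,cy)=(0.2117,0.9773)
member 5 (2-4): L=1.8150, (cx,cy)=(1.0000,0.0000)
member 6 (3-4): L=4.5560, (cx,cy)=(0.1855,-0.9827)
member 7 (3-5): L=1.8671, (cx,cy)=(0.9908,0.1350)
member 8 (4-5): L=4.8346, (cx,cy)=(0.2079,0.9782)
member 9 (4-6): L=2.1220, (cx,cy)=(1.0000,0.0000)
member 10 (5-6): L=4.8591, (cx,cy)=(0.2299,-0.9732)
solve A·x = −loads:
  F[0-1] = -1901.6635 N (compression)
  F[0-2] = -1164.5890 N (compression)
  F[1-2] = +2167.7245 N (tension)
  F[1-3] = -842.6130 N (compression)
  F[2-3] = -1118.7669 N (compression)
  F[2-4] = +689.6086 N (tension)
  F[3-4] = -1125.5999 N (compression)
  F[3-5] = -485.2865 N (compression)
  F[4-5] = +1130.7727 N (tension)
  F[4-6] = +245.7854 N (tension)
  F[5-6] = -1069.2057 N (compression)
  Rx@0 = +1569.4900 N
  Ry@0 = +1858.0579 N
  Ry@6 = +1040.5721 N

-1118.767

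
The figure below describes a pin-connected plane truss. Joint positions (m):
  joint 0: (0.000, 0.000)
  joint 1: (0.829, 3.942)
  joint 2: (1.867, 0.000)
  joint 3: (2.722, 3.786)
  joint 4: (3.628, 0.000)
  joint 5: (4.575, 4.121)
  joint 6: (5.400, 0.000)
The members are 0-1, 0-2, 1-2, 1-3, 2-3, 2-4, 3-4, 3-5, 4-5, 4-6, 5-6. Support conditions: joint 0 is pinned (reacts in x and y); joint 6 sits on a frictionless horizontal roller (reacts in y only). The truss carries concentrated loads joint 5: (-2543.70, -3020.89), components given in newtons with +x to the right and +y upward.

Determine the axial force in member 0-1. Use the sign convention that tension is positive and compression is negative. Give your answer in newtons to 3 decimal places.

N=7 nodes, M=11 members, R=3 reactions → 2N=14, M+R=14
member 0 (0-1): L=4.0282, (cx,cy)=(0.2058,0.9786)
member 1 (0-2): L=1.8670, (cx,cy)=(1.0000,0.0000)
member 2 (1-2): L=4.0764, (cx,cy)=(0.2546,-0.9670)
member 3 (1-3): L=1.8994, (cx,cy)=(0.9966,-0.0821)
member 4 (2-3): L=3.8813, (cx,cy)=(0.2203,0.9754)
member 5 (2-4): L=1.7610, (cx,cy)=(1.0000,0.0000)
member 6 (3-4): L=3.8929, (cx,cy)=(0.2327,-0.9725)
member 7 (3-5): L=1.8830, (cx,cy)=(0.9840,0.1779)
member 8 (4-5): L=4.2284, (cx,cy)=(0.2240,0.9746)
member 9 (4-6): L=1.7720, (cx,cy)=(1.0000,0.0000)
member 10 (5-6): L=4.2028, (cx,cy)=(0.1963,-0.9805)
solve A·x = −loads:
  F[0-1] = -2455.3017 N (compression)
  F[0-2] = -2038.4044 N (compression)
  F[1-2] = +2583.7753 N (tension)
  F[1-3] = -1167.1667 N (compression)
  F[2-3] = -2561.5270 N (compression)
  F[2-4] = -816.2115 N (compression)
  F[3-4] = +2060.3220 N (tension)
  F[3-5] = -2242.7676 N (compression)
  F[4-5] = -2055.9733 N (compression)
  F[4-6] = +123.7490 N (tension)
  F[5-6] = -630.4104 N (compression)
  Rx@0 = +2543.7000 N
  Ry@0 = +2402.7448 N
  Ry@6 = +618.1452 N

-2455.302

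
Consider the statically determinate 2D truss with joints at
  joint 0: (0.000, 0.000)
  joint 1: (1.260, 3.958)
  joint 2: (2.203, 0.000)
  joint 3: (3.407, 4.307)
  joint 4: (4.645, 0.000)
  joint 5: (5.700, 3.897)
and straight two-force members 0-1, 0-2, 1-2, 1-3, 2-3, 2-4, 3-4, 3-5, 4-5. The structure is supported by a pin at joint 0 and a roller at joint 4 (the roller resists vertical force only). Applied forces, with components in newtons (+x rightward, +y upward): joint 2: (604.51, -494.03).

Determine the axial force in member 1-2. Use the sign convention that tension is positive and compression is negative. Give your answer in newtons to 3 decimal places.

243.739

N=6 nodes, M=9 members, R=3 reactions → 2N=12, M+R=12
member 0 (0-1): L=4.1537, (cx,cy)=(0.3033,0.9529)
member 1 (0-2): L=2.2030, (cx,cy)=(1.0000,0.0000)
member 2 (1-2): L=4.0688, (cx,cy)=(0.2318,-0.9728)
member 3 (1-3): L=2.1752, (cx,cy)=(0.9870,0.1604)
member 4 (2-3): L=4.4721, (cx,cy)=(0.2692,0.9631)
member 5 (2-4): L=2.4420, (cx,cy)=(1.0000,0.0000)
member 6 (3-4): L=4.4814, (cx,cy)=(0.2763,-0.9611)
member 7 (3-5): L=2.3294, (cx,cy)=(0.9844,-0.1760)
member 8 (4-5): L=4.0373, (cx,cy)=(0.2613,0.9653)
solve A·x = −loads:
  F[0-1] = -272.5677 N (compression)
  F[0-2] = +687.1914 N (tension)
  F[1-2] = +243.7386 N (tension)
  F[1-3] = -140.9981 N (compression)
  F[2-3] = +266.7780 N (tension)
  F[2-4] = +67.3485 N (tension)
  F[3-4] = -243.7925 N (compression)
  F[3-5] = +0.0000 N (tension)
  F[4-5] = -0.0000 N (compression)
  Rx@0 = -604.5100 N
  Ry@0 = +259.7247 N
  Ry@4 = +234.3053 N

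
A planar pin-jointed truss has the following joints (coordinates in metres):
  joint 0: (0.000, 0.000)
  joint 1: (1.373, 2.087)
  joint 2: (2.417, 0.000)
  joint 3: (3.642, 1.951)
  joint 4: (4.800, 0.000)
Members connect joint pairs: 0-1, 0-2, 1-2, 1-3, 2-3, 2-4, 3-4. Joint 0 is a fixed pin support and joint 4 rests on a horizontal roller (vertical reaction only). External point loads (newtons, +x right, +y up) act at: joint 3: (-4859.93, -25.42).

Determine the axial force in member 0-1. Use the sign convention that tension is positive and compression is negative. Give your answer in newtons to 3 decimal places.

N=5 nodes, M=7 members, R=3 reactions → 2N=10, M+R=10
member 0 (0-1): L=2.4981, (cx,cy)=(0.5496,0.8354)
member 1 (0-2): L=2.4170, (cx,cy)=(1.0000,0.0000)
member 2 (1-2): L=2.3336, (cx,cy)=(0.4474,-0.8943)
member 3 (1-3): L=2.2731, (cx,cy)=(0.9982,-0.0598)
member 4 (2-3): L=2.3037, (cx,cy)=(0.5318,0.8469)
member 5 (2-4): L=2.3830, (cx,cy)=(1.0000,0.0000)
member 6 (3-4): L=2.2688, (cx,cy)=(0.5104,-0.8599)
solve A·x = −loads:
  F[0-1] = -2371.8454 N (compression)
  F[0-2] = -3556.3421 N (compression)
  F[1-2] = +2374.1381 N (tension)
  F[1-3] = -2369.9875 N (compression)
  F[2-3] = -2507.1348 N (compression)
  F[2-4] = -1161.0102 N (compression)
  F[3-4] = +2274.6782 N (tension)
  Rx@0 = +4859.9300 N
  Ry@0 = +1981.4916 N
  Ry@4 = -1956.0716 N

-2371.845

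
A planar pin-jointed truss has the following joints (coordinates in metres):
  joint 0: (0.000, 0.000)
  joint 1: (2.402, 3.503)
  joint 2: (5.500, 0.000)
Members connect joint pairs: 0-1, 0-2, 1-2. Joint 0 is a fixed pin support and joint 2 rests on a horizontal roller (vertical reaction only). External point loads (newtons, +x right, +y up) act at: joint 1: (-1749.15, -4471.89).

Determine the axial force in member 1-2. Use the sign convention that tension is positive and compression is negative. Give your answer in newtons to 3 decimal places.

N=3 nodes, M=3 members, R=3 reactions → 2N=6, M+R=6
member 0 (0-1): L=4.2474, (cx,cy)=(0.5655,0.8247)
member 1 (0-2): L=5.5000, (cx,cy)=(1.0000,0.0000)
member 2 (1-2): L=4.6764, (cx,cy)=(0.6625,-0.7491)
solve A·x = −loads:
  F[0-1] = -4404.9818 N (compression)
  F[0-2] = +741.9518 N (tension)
  F[1-2] = -1119.9662 N (compression)
  Rx@0 = +1749.1500 N
  Ry@0 = +3632.9432 N
  Ry@2 = +838.9468 N

-1119.966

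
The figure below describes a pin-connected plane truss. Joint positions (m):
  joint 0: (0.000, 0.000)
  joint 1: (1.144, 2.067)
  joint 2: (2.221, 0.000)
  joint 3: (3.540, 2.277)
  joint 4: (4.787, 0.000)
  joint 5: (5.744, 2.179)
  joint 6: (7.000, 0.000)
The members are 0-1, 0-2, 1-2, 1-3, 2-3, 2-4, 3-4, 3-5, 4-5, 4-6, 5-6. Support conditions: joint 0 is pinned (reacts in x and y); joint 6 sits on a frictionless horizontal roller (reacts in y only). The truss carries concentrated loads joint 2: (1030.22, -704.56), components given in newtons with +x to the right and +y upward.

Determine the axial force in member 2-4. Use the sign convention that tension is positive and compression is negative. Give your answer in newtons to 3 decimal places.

N=7 nodes, M=11 members, R=3 reactions → 2N=14, M+R=14
member 0 (0-1): L=2.3625, (cx,cy)=(0.4842,0.8749)
member 1 (0-2): L=2.2210, (cx,cy)=(1.0000,0.0000)
member 2 (1-2): L=2.3308, (cx,cy)=(0.4621,-0.8868)
member 3 (1-3): L=2.4052, (cx,cy)=(0.9962,0.0873)
member 4 (2-3): L=2.6314, (cx,cy)=(0.5012,0.8653)
member 5 (2-4): L=2.5660, (cx,cy)=(1.0000,0.0000)
member 6 (3-4): L=2.5961, (cx,cy)=(0.4803,-0.8771)
member 7 (3-5): L=2.2062, (cx,cy)=(0.9990,-0.0444)
member 8 (4-5): L=2.3799, (cx,cy)=(0.4021,0.9156)
member 9 (4-6): L=2.2130, (cx,cy)=(1.0000,0.0000)
member 10 (5-6): L=2.5151, (cx,cy)=(0.4994,-0.8664)
solve A·x = −loads:
  F[0-1] = -549.7703 N (compression)
  F[0-2] = +1296.4411 N (tension)
  F[1-2] = +493.5423 N (tension)
  F[1-3] = -496.1730 N (compression)
  F[2-3] = +308.4097 N (tension)
  F[2-4] = +339.6891 N (tension)
  F[3-4] = -243.5856 N (compression)
  F[3-5] = -222.9062 N (compression)
  F[4-5] = +233.3422 N (tension)
  F[4-6] = +128.8549 N (tension)
  F[5-6] = -258.0247 N (compression)
  Rx@0 = -1030.2200 N
  Ry@0 = +481.0132 N
  Ry@6 = +223.5468 N

339.689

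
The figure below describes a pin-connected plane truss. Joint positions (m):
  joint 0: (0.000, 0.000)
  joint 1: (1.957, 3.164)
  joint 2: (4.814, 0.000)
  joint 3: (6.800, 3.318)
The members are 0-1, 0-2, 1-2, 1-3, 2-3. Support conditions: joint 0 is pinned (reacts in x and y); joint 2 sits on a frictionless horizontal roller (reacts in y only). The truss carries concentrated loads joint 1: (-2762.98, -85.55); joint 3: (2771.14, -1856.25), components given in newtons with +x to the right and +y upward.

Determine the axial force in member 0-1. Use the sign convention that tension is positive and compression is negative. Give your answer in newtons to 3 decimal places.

951.279

N=4 nodes, M=5 members, R=3 reactions → 2N=8, M+R=8
member 0 (0-1): L=3.7203, (cx,cy)=(0.5260,0.8505)
member 1 (0-2): L=4.8140, (cx,cy)=(1.0000,0.0000)
member 2 (1-2): L=4.2630, (cx,cy)=(0.6702,-0.7422)
member 3 (1-3): L=4.8454, (cx,cy)=(0.9995,0.0318)
member 4 (2-3): L=3.8670, (cx,cy)=(0.5136,0.8580)
solve A·x = −loads:
  F[0-1] = +951.2788 N (tension)
  F[0-2] = -492.2419 N (compression)
  F[1-2] = -1035.7585 N (compression)
  F[1-3] = +3959.5289 N (tension)
  F[2-3] = -2310.0243 N (compression)
  Rx@0 = -8.1600 N
  Ry@0 = -809.0299 N
  Ry@2 = +2750.8299 N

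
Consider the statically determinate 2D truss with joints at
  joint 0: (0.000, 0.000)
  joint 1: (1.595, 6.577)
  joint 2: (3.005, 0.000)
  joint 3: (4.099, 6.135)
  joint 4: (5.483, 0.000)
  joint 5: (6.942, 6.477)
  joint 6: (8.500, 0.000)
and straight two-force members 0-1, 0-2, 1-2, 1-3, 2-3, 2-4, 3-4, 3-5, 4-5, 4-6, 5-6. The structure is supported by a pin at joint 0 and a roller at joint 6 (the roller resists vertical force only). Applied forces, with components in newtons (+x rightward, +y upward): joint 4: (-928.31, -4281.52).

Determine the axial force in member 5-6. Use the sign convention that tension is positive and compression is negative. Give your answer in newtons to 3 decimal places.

-2840.610

N=7 nodes, M=11 members, R=3 reactions → 2N=14, M+R=14
member 0 (0-1): L=6.7676, (cx,cy)=(0.2357,0.9718)
member 1 (0-2): L=3.0050, (cx,cy)=(1.0000,0.0000)
member 2 (1-2): L=6.7264, (cx,cy)=(0.2096,-0.9778)
member 3 (1-3): L=2.5427, (cx,cy)=(0.9848,-0.1738)
member 4 (2-3): L=6.2318, (cx,cy)=(0.1756,0.9845)
member 5 (2-4): L=2.4780, (cx,cy)=(1.0000,0.0000)
member 6 (3-4): L=6.2892, (cx,cy)=(0.2201,-0.9755)
member 7 (3-5): L=2.8635, (cx,cy)=(0.9928,0.1194)
member 8 (4-5): L=6.6393, (cx,cy)=(0.2198,0.9756)
member 9 (4-6): L=3.0170, (cx,cy)=(1.0000,0.0000)
member 10 (5-6): L=6.6617, (cx,cy)=(0.2339,-0.9723)
solve A·x = −loads:
  F[0-1] = -1563.7373 N (compression)
  F[0-2] = -559.7678 N (compression)
  F[1-2] = +1684.4959 N (tension)
  F[1-3] = -732.8035 N (compression)
  F[2-3] = -1673.0533 N (compression)
  F[2-4] = +87.0445 N (tension)
  F[3-4] = +1394.8135 N (tension)
  F[3-5] = -1331.8314 N (compression)
  F[4-5] = +2994.0871 N (tension)
  F[4-6] = +664.3407 N (tension)
  F[5-6] = -2840.6101 N (compression)
  Rx@0 = +928.3100 N
  Ry@0 = +1519.6877 N
  Ry@6 = +2761.8323 N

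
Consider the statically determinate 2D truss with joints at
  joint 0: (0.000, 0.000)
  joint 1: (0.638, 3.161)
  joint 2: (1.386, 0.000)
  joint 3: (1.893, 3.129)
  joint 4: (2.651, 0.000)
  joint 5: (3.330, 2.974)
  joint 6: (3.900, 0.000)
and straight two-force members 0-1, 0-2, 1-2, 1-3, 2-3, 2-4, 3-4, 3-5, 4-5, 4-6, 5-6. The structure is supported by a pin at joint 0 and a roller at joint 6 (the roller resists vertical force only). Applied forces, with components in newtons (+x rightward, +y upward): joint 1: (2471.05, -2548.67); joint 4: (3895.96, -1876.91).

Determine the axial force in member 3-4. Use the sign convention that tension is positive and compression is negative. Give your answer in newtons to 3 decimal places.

N=7 nodes, M=11 members, R=3 reactions → 2N=14, M+R=14
member 0 (0-1): L=3.2247, (cx,cy)=(0.1978,0.9802)
member 1 (0-2): L=1.3860, (cx,cy)=(1.0000,0.0000)
member 2 (1-2): L=3.2483, (cx,cy)=(0.2303,-0.9731)
member 3 (1-3): L=1.2554, (cx,cy)=(0.9997,-0.0255)
member 4 (2-3): L=3.1698, (cx,cy)=(0.1599,0.9871)
member 5 (2-4): L=1.2650, (cx,cy)=(1.0000,0.0000)
member 6 (3-4): L=3.2195, (cx,cy)=(0.2354,-0.9719)
member 7 (3-5): L=1.4453, (cx,cy)=(0.9942,-0.1072)
member 8 (4-5): L=3.0505, (cx,cy)=(0.2226,0.9749)
member 9 (4-6): L=1.2490, (cx,cy)=(1.0000,0.0000)
member 10 (5-6): L=3.0281, (cx,cy)=(0.1882,-0.9821)
solve A·x = −loads:
  F[0-1] = -744.7293 N (compression)
  F[0-2] = +6514.3512 N (tension)
  F[1-2] = -1811.2073 N (compression)
  F[1-3] = -2202.0316 N (compression)
  F[2-3] = +1785.5197 N (tension)
  F[2-4] = +5811.6884 N (tension)
  F[3-4] = -1703.1540 N (compression)
  F[3-5] = -1523.5240 N (compression)
  F[4-5] = +3623.0771 N (tension)
  F[4-6] = +708.2972 N (tension)
  F[5-6] = -3762.8359 N (compression)
  Rx@0 = -6367.0100 N
  Ry@0 = +730.0085 N
  Ry@6 = +3695.5715 N

-1703.154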